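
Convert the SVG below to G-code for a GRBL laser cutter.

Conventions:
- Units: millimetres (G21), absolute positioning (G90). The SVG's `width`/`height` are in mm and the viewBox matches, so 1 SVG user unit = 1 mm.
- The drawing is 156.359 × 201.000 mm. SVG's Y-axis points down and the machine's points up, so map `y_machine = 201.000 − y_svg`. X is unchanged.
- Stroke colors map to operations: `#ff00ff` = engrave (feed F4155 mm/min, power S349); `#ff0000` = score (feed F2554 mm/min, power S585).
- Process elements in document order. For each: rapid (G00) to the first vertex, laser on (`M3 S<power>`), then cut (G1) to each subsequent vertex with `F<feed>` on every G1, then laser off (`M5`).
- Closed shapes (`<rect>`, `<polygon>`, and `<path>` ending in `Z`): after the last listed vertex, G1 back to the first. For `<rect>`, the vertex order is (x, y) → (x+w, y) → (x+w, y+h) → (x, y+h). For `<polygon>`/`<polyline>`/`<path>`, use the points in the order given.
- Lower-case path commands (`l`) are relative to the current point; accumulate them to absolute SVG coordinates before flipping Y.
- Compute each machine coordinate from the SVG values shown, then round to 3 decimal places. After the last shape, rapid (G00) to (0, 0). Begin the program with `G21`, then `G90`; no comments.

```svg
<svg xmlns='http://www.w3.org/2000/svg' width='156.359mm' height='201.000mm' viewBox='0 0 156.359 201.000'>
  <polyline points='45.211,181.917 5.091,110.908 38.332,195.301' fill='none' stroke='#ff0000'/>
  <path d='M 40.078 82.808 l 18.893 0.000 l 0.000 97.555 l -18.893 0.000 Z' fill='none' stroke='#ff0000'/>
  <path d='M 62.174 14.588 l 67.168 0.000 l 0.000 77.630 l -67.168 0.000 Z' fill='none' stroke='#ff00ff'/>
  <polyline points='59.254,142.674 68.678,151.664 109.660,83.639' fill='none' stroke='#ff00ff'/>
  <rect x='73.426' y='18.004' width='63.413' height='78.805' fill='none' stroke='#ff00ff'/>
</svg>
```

viewBox `0 0 156.359 201.000` with mm width/height → 1 unit = 1 mm. Flip: y_m = 201.000 − y_svg.

**Shape 1** — `<polyline>` open polyline, stroke `#ff0000` → score (S585, F2554). Machine vertices: (45.211,19.083) → (5.091,90.092) → (38.332,5.699). Open path.

**Shape 2** — `<path>` rectangle, stroke `#ff0000` → score (S585, F2554). Machine vertices: (40.078,118.192) → (58.971,118.192) → (58.971,20.637) → (40.078,20.637) → (40.078,118.192). Closed: final G1 returns to the first vertex.

**Shape 3** — `<path>` rectangle, stroke `#ff00ff` → engrave (S349, F4155). Machine vertices: (62.174,186.412) → (129.342,186.412) → (129.342,108.782) → (62.174,108.782) → (62.174,186.412). Closed: final G1 returns to the first vertex.

**Shape 4** — `<polyline>` open polyline, stroke `#ff00ff` → engrave (S349, F4155). Machine vertices: (59.254,58.326) → (68.678,49.336) → (109.660,117.361). Open path.

**Shape 5** — `<rect>` rectangle, stroke `#ff00ff` → engrave (S349, F4155). Machine vertices: (73.426,182.996) → (136.839,182.996) → (136.839,104.191) → (73.426,104.191) → (73.426,182.996). Closed: final G1 returns to the first vertex.

G21
G90
G00 X45.211 Y19.083
M3 S585
G1 X5.091 Y90.092 F2554
G1 X38.332 Y5.699 F2554
M5
G00 X40.078 Y118.192
M3 S585
G1 X58.971 Y118.192 F2554
G1 X58.971 Y20.637 F2554
G1 X40.078 Y20.637 F2554
G1 X40.078 Y118.192 F2554
M5
G00 X62.174 Y186.412
M3 S349
G1 X129.342 Y186.412 F4155
G1 X129.342 Y108.782 F4155
G1 X62.174 Y108.782 F4155
G1 X62.174 Y186.412 F4155
M5
G00 X59.254 Y58.326
M3 S349
G1 X68.678 Y49.336 F4155
G1 X109.660 Y117.361 F4155
M5
G00 X73.426 Y182.996
M3 S349
G1 X136.839 Y182.996 F4155
G1 X136.839 Y104.191 F4155
G1 X73.426 Y104.191 F4155
G1 X73.426 Y182.996 F4155
M5
G00 X0.000 Y0.000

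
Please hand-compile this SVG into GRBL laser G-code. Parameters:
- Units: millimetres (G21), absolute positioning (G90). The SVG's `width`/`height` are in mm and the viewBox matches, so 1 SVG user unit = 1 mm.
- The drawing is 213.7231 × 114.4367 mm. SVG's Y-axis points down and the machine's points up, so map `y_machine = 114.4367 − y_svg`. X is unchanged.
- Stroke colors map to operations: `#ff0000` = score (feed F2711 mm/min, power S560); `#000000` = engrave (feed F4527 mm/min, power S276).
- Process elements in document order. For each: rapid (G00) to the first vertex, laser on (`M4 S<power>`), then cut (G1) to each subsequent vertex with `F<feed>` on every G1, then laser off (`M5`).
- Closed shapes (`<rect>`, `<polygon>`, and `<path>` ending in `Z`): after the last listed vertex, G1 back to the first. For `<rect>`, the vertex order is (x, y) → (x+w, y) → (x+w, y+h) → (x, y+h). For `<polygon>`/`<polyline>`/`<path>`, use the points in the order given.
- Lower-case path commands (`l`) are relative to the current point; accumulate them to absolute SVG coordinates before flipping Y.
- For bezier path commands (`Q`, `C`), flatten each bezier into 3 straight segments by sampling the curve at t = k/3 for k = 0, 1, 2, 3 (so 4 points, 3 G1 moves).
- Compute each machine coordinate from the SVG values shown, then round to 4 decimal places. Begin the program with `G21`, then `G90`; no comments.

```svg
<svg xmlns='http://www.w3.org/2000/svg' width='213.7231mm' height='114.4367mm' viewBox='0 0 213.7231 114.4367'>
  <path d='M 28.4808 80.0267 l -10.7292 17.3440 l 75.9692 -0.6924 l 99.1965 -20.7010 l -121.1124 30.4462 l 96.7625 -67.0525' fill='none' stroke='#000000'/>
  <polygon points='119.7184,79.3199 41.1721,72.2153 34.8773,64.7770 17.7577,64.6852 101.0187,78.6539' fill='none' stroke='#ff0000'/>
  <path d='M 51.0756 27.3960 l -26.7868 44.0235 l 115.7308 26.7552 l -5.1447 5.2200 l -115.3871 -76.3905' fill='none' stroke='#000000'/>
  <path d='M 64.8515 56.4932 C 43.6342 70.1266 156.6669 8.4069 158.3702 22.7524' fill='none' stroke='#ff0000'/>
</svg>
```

G21
G90
G00 X28.4808 Y34.4100
M4 S276
G1 X17.7516 Y17.0660 F4527
G1 X93.7208 Y17.7584 F4527
G1 X192.9173 Y38.4594 F4527
G1 X71.8049 Y8.0132 F4527
G1 X168.5674 Y75.0657 F4527
M5
G00 X119.7184 Y35.1168
M4 S560
G1 X41.1721 Y42.2214 F2711
G1 X34.8773 Y49.6597 F2711
G1 X17.7577 Y49.7515 F2711
G1 X101.0187 Y35.7828 F2711
G1 X119.7184 Y35.1168 F2711
M5
G00 X51.0756 Y87.0407
M4 S276
G1 X24.2888 Y43.0172 F4527
G1 X140.0196 Y16.2620 F4527
G1 X134.8749 Y11.0420 F4527
G1 X19.4878 Y87.4325 F4527
M5
G00 X64.8515 Y57.9435
M4 S560
G1 X79.2887 Y63.8197 F2711
G1 X128.6526 Y86.2828 F2711
G1 X158.3702 Y91.6843 F2711
M5

1 u = 1 mm; y_m = 114.4367 − y.

[1] `<path>` open polyline, #000000→engrave S276 F4527: (28.4808,34.4100) → (17.7516,17.0660) → (93.7208,17.7584) → (192.9173,38.4594) → (71.8049,8.0132) → (168.5674,75.0657)

[2] `<polygon>` closed polygon, #ff0000→score S560 F2711: (119.7184,35.1168) → (41.1721,42.2214) → (34.8773,49.6597) → (17.7577,49.7515) → (101.0187,35.7828) → (119.7184,35.1168) (closed)

[3] `<path>` open polyline, #000000→engrave S276 F4527: (51.0756,87.0407) → (24.2888,43.0172) → (140.0196,16.2620) → (134.8749,11.0420) → (19.4878,87.4325)

[4] `<path>` cubic bezier, #ff0000→score S560 F2711: (64.8515,57.9435) → (79.2887,63.8197) → (128.6526,86.2828) → (158.3702,91.6843)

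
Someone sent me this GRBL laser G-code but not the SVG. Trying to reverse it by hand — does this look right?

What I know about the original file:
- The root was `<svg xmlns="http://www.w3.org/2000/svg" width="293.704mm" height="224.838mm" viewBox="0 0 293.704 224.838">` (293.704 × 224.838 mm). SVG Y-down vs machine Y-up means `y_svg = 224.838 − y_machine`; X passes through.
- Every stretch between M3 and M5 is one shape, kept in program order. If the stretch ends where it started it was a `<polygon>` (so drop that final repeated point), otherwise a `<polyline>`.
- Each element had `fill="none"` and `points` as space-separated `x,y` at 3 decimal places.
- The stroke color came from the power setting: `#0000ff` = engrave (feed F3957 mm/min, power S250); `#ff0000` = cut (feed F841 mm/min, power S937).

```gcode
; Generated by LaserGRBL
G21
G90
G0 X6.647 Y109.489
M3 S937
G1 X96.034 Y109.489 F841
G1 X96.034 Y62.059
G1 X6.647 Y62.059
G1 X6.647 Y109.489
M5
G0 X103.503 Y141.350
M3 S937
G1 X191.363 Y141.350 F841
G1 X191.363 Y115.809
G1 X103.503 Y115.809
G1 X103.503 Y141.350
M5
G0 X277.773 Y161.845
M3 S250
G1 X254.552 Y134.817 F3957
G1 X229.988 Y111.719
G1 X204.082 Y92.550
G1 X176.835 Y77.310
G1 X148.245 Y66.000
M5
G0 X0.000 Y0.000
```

<svg xmlns="http://www.w3.org/2000/svg" width="293.704mm" height="224.838mm" viewBox="0 0 293.704 224.838">
  <polygon points="6.647,115.349 96.034,115.349 96.034,162.779 6.647,162.779" fill="none" stroke="#ff0000"/>
  <polygon points="103.503,83.488 191.363,83.488 191.363,109.029 103.503,109.029" fill="none" stroke="#ff0000"/>
  <polyline points="277.773,62.993 254.552,90.021 229.988,113.119 204.082,132.288 176.835,147.528 148.245,158.838" fill="none" stroke="#0000ff"/>
</svg>

y_svg = 224.838 − y_m.

[1] S937→`#ff0000` (cut); closed run; points: 6.647,115.349 96.034,115.349 96.034,162.779 6.647,162.779

[2] S937→`#ff0000` (cut); closed run; points: 103.503,83.488 191.363,83.488 191.363,109.029 103.503,109.029

[3] S250→`#0000ff` (engrave); open run; points: 277.773,62.993 254.552,90.021 229.988,113.119 204.082,132.288 176.835,147.528 148.245,158.838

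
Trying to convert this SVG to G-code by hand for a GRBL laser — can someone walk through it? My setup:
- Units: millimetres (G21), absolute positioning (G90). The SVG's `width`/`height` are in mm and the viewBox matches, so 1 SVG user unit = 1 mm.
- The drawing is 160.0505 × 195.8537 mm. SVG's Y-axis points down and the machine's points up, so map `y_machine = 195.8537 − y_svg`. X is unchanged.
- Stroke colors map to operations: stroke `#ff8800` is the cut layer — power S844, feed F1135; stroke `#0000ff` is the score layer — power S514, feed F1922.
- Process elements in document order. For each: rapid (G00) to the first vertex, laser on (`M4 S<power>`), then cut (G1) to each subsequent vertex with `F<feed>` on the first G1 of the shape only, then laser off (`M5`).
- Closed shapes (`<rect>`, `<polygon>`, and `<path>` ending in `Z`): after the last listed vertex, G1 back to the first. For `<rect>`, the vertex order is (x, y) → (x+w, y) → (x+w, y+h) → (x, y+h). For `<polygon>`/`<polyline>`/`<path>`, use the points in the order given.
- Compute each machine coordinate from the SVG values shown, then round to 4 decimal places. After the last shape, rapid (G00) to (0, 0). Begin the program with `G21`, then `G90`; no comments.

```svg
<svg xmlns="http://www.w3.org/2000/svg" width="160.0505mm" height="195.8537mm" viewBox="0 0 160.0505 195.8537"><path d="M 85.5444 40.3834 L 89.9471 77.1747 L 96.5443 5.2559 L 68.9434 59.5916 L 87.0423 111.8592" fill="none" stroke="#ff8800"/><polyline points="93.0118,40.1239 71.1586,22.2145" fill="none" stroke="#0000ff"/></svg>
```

G21
G90
G00 X85.5444 Y155.4703
M4 S844
G1 X89.9471 Y118.6790 F1135
G1 X96.5443 Y190.5978
G1 X68.9434 Y136.2621
G1 X87.0423 Y83.9945
M5
G00 X93.0118 Y155.7298
M4 S514
G1 X71.1586 Y173.6392 F1922
M5
G00 X0.0000 Y0.0000

viewBox `0 0 160.0505 195.8537` with mm width/height → 1 unit = 1 mm. Flip: y_m = 195.8537 − y_svg.

**Shape 1** — `<path>` open polyline, stroke `#ff8800` → cut (S844, F1135). Machine vertices: (85.5444,155.4703) → (89.9471,118.6790) → (96.5443,190.5978) → (68.9434,136.2621) → (87.0423,83.9945). Open path.

**Shape 2** — `<polyline>` line segment, stroke `#0000ff` → score (S514, F1922). Machine vertices: (93.0118,155.7298) → (71.1586,173.6392). Open path.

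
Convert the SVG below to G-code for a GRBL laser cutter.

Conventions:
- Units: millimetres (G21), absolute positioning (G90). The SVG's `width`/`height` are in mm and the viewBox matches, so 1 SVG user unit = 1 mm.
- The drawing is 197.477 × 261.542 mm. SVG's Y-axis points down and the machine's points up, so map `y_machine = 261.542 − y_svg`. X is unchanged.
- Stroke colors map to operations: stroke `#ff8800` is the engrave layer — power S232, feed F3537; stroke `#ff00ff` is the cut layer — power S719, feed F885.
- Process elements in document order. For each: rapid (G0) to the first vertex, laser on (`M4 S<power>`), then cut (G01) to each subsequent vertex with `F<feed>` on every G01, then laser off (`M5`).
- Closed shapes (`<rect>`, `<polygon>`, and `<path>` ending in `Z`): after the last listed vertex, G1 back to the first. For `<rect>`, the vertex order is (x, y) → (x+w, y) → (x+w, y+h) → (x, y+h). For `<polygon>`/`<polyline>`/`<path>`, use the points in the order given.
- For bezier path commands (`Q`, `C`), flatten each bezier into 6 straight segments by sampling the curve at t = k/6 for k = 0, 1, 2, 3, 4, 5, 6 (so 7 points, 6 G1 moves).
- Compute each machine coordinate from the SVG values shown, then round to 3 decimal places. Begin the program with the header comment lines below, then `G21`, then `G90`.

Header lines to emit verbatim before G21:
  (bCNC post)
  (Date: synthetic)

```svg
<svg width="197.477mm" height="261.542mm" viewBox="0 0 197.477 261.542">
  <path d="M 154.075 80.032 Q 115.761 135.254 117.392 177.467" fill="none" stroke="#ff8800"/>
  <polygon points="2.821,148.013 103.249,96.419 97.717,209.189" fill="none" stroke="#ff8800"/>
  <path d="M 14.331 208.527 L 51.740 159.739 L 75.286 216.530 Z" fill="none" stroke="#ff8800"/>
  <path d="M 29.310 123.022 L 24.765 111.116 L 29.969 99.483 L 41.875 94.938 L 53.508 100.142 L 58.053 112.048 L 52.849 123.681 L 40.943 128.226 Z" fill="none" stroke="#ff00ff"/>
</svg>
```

(bCNC post)
(Date: synthetic)
G21
G90
G0 X154.075 Y181.510
M4 S232
G01 X142.413 Y163.464 F3537
G01 X132.971 Y146.141 F3537
G01 X125.747 Y129.540 F3537
G01 X120.743 Y113.662 F3537
G01 X117.958 Y98.507 F3537
G01 X117.392 Y84.075 F3537
M5
G0 X2.821 Y113.529
M4 S232
G01 X103.249 Y165.123 F3537
G01 X97.717 Y52.353 F3537
G01 X2.821 Y113.529 F3537
M5
G0 X14.331 Y53.015
M4 S232
G01 X51.740 Y101.803 F3537
G01 X75.286 Y45.012 F3537
G01 X14.331 Y53.015 F3537
M5
G0 X29.310 Y138.520
M4 S719
G01 X24.765 Y150.426 F885
G01 X29.969 Y162.059 F885
G01 X41.875 Y166.604 F885
G01 X53.508 Y161.400 F885
G01 X58.053 Y149.494 F885
G01 X52.849 Y137.861 F885
G01 X40.943 Y133.316 F885
G01 X29.310 Y138.520 F885
M5

1 u = 1 mm; y_m = 261.542 − y.

[1] `<path>` quadratic bezier, #ff8800→engrave S232 F3537: (154.075,181.510) → (142.413,163.464) → (132.971,146.141) → (125.747,129.540) → (120.743,113.662) → (117.958,98.507) → (117.392,84.075)

[2] `<polygon>` regular polygon, #ff8800→engrave S232 F3537: (2.821,113.529) → (103.249,165.123) → (97.717,52.353) → (2.821,113.529) (closed)

[3] `<path>` regular polygon, #ff8800→engrave S232 F3537: (14.331,53.015) → (51.740,101.803) → (75.286,45.012) → (14.331,53.015) (closed)

[4] `<path>` regular polygon, #ff00ff→cut S719 F885: (29.310,138.520) → (24.765,150.426) → (29.969,162.059) → (41.875,166.604) → (53.508,161.400) → (58.053,149.494) → (52.849,137.861) → (40.943,133.316) → (29.310,138.520) (closed)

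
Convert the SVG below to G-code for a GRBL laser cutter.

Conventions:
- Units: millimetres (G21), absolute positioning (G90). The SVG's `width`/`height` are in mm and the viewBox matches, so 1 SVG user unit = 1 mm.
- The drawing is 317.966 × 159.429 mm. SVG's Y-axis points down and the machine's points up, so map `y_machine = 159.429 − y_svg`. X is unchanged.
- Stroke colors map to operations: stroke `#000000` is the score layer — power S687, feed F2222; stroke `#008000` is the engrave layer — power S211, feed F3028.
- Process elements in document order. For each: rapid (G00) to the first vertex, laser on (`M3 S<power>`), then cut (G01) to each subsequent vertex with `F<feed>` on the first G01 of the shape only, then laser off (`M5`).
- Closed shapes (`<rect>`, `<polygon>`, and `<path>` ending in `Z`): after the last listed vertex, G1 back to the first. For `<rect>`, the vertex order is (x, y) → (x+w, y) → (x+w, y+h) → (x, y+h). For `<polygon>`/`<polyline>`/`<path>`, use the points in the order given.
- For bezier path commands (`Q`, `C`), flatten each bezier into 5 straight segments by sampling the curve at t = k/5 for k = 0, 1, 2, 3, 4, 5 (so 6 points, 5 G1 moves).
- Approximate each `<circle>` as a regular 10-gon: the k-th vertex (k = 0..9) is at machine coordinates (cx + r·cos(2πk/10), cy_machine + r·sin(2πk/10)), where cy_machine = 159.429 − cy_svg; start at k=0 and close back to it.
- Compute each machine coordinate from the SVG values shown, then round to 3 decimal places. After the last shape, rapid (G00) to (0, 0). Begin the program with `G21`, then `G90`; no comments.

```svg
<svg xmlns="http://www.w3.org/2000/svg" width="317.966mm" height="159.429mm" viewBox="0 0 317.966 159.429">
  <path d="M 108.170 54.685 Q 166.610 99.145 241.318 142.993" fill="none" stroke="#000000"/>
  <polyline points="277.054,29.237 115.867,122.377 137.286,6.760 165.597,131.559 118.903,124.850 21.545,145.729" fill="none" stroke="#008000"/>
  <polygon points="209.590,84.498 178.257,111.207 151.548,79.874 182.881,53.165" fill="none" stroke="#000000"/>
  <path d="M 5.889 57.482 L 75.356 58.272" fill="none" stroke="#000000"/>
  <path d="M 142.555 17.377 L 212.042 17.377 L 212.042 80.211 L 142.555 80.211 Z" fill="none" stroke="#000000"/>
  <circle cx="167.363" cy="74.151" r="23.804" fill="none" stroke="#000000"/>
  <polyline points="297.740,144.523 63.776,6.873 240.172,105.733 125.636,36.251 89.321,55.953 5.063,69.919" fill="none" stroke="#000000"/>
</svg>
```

G21
G90
G00 X108.170 Y104.744
M3 S687
G01 X132.197 Y86.984 F2222
G01 X157.525 Y69.274
G01 X184.154 Y51.612
G01 X212.086 Y34.000
G01 X241.318 Y16.436
M5
G00 X277.054 Y130.192
M3 S211
G01 X115.867 Y37.052 F3028
G01 X137.286 Y152.669
G01 X165.597 Y27.870
G01 X118.903 Y34.579
G01 X21.545 Y13.700
M5
G00 X209.590 Y74.931
M3 S687
G01 X178.257 Y48.222 F2222
G01 X151.548 Y79.555
G01 X182.881 Y106.264
G01 X209.590 Y74.931
M5
G00 X5.889 Y101.947
M3 S687
G01 X75.356 Y101.157 F2222
M5
G00 X142.555 Y142.052
M3 S687
G01 X212.042 Y142.052 F2222
G01 X212.042 Y79.218
G01 X142.555 Y79.218
G01 X142.555 Y142.052
M5
G00 X191.167 Y85.278
M3 S687
G01 X186.621 Y99.270 F2222
G01 X174.719 Y107.917
G01 X160.007 Y107.917
G01 X148.105 Y99.270
G01 X143.559 Y85.278
G01 X148.105 Y71.286
G01 X160.007 Y62.639
G01 X174.719 Y62.639
G01 X186.621 Y71.286
G01 X191.167 Y85.278
M5
G00 X297.740 Y14.906
M3 S687
G01 X63.776 Y152.556 F2222
G01 X240.172 Y53.696
G01 X125.636 Y123.178
G01 X89.321 Y103.476
G01 X5.063 Y89.510
M5
G00 X0.000 Y0.000

1 u = 1 mm; y_m = 159.429 − y.

[1] `<path>` quadratic bezier, #000000→score S687 F2222: (108.170,104.744) → (132.197,86.984) → (157.525,69.274) → (184.154,51.612) → (212.086,34.000) → (241.318,16.436)

[2] `<polyline>` open polyline, #008000→engrave S211 F3028: (277.054,130.192) → (115.867,37.052) → (137.286,152.669) → (165.597,27.870) → (118.903,34.579) → (21.545,13.700)

[3] `<polygon>` regular polygon, #000000→score S687 F2222: (209.590,74.931) → (178.257,48.222) → (151.548,79.555) → (182.881,106.264) → (209.590,74.931) (closed)

[4] `<path>` line segment, #000000→score S687 F2222: (5.889,101.947) → (75.356,101.157)

[5] `<path>` rectangle, #000000→score S687 F2222: (142.555,142.052) → (212.042,142.052) → (212.042,79.218) → (142.555,79.218) → (142.555,142.052) (closed)

[6] `<circle>` circle, #000000→score S687 F2222: (191.167,85.278) → (186.621,99.270) → (174.719,107.917) → (160.007,107.917) → (148.105,99.270) → (143.559,85.278) → (148.105,71.286) → (160.007,62.639) → (174.719,62.639) → (186.621,71.286) → (191.167,85.278) (closed)

[7] `<polyline>` open polyline, #000000→score S687 F2222: (297.740,14.906) → (63.776,152.556) → (240.172,53.696) → (125.636,123.178) → (89.321,103.476) → (5.063,89.510)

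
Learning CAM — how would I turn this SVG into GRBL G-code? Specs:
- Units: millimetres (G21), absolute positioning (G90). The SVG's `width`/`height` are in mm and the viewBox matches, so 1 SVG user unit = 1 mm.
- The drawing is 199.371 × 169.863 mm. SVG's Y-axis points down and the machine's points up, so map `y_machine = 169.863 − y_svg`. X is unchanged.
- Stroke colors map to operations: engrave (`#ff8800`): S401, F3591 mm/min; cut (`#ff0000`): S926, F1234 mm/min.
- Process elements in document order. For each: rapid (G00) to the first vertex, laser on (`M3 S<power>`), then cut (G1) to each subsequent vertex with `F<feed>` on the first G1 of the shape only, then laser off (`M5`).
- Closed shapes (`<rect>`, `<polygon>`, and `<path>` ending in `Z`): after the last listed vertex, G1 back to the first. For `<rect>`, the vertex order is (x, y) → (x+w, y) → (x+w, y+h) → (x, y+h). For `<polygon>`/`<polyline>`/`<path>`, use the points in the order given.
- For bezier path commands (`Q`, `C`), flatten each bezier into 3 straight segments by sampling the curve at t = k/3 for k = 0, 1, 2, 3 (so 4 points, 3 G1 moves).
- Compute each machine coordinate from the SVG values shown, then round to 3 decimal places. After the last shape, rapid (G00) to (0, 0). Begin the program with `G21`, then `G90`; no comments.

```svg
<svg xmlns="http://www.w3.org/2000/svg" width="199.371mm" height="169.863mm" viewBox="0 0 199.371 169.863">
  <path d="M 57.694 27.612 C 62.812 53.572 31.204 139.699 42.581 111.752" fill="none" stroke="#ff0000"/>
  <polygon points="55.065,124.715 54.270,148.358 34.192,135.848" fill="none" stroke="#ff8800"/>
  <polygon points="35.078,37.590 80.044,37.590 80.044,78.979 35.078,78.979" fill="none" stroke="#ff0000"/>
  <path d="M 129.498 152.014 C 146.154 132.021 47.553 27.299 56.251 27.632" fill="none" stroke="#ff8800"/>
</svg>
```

G21
G90
G00 X57.694 Y142.251
M3 S926
G1 X53.522 Y102.689 F1234
G1 X42.580 Y61.735
G1 X42.581 Y58.111
M5
G00 X55.065 Y45.148
M3 S401
G1 X54.270 Y21.505 F3591
G1 X34.192 Y34.015
G1 X55.065 Y45.148
M5
G00 X35.078 Y132.273
M3 S926
G1 X80.044 Y132.273 F1234
G1 X80.044 Y90.884
G1 X35.078 Y90.884
G1 X35.078 Y132.273
M5
G00 X129.498 Y17.849
M3 S401
G1 X115.978 Y59.056 F3591
G1 X75.077 Y114.575
G1 X56.251 Y142.231
M5
G00 X0.000 Y0.000

viewBox `0 0 199.371 169.863` with mm width/height → 1 unit = 1 mm. Flip: y_m = 169.863 − y_svg.

**Shape 1** — `<path>` cubic bezier, stroke `#ff0000` → cut (S926, F1234). Control points (SVG): P0=(57.694,27.612), P1=(62.812,53.572), P2=(31.204,139.699), P3=(42.581,111.752); sampled at t=k/3. Machine vertices: (57.694,142.251) → (53.522,102.689) → (42.580,61.735) → (42.581,58.111). Open path.

**Shape 2** — `<polygon>` regular polygon, stroke `#ff8800` → engrave (S401, F3591). Machine vertices: (55.065,45.148) → (54.270,21.505) → (34.192,34.015) → (55.065,45.148). Closed: final G1 returns to the first vertex.

**Shape 3** — `<polygon>` rectangle, stroke `#ff0000` → cut (S926, F1234). Machine vertices: (35.078,132.273) → (80.044,132.273) → (80.044,90.884) → (35.078,90.884) → (35.078,132.273). Closed: final G1 returns to the first vertex.

**Shape 4** — `<path>` cubic bezier, stroke `#ff8800` → engrave (S401, F3591). Control points (SVG): P0=(129.498,152.014), P1=(146.154,132.021), P2=(47.553,27.299), P3=(56.251,27.632); sampled at t=k/3. Machine vertices: (129.498,17.849) → (115.978,59.056) → (75.077,114.575) → (56.251,142.231). Open path.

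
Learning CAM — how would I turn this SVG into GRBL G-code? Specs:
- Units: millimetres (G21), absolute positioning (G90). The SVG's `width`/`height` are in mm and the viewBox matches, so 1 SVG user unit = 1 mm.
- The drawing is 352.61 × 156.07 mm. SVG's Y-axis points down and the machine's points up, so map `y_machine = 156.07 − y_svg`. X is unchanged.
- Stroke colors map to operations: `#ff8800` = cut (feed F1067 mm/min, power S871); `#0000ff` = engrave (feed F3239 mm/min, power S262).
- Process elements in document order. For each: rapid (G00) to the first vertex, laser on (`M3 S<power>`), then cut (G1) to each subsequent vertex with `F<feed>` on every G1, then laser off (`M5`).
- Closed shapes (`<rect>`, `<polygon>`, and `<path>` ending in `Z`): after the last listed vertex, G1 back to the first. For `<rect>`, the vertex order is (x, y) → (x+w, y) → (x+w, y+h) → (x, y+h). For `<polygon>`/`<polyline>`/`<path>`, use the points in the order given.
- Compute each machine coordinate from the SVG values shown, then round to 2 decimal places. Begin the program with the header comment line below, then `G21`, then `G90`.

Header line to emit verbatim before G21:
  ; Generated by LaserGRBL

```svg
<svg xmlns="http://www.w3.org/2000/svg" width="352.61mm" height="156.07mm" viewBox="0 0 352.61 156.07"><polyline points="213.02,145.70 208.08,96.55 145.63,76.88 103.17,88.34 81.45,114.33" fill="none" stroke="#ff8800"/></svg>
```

Since the viewBox matches the mm dimensions, user units are millimetres directly. The only transform is the Y-flip y_m = 156.07 − y_svg.

Shape 1 is a open polyline drawn with `<polyline>`. Its stroke #ff8800 means cut at S871, F1067. After flipping Y the toolpath is (213.02,10.37) → (208.08,59.52) → (145.63,79.19) → (103.17,67.73) → (81.45,41.74).

; Generated by LaserGRBL
G21
G90
G00 X213.02 Y10.37
M3 S871
G1 X208.08 Y59.52 F1067
G1 X145.63 Y79.19 F1067
G1 X103.17 Y67.73 F1067
G1 X81.45 Y41.74 F1067
M5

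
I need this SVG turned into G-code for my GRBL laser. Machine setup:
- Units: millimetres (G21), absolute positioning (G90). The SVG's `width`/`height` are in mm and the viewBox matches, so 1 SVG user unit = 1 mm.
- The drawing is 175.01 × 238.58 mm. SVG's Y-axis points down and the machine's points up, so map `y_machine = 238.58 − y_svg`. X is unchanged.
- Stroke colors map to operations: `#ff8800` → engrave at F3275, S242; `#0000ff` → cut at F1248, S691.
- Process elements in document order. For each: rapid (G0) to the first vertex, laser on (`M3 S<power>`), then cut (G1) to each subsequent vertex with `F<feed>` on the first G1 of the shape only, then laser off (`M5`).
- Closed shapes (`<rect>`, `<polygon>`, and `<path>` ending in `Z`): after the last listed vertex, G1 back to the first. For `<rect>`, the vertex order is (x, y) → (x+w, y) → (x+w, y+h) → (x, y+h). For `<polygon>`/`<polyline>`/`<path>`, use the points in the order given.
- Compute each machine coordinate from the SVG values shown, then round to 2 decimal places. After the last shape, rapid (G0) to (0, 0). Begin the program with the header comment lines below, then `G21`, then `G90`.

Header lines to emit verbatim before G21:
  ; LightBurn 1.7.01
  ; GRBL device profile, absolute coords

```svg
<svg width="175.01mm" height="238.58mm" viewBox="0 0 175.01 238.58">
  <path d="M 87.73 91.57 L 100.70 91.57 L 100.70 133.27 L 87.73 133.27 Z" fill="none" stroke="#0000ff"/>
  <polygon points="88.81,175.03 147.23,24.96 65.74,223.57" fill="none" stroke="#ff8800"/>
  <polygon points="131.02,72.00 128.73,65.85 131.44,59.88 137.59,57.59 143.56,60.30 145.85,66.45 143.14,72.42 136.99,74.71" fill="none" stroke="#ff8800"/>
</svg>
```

viewBox `0 0 175.01 238.58` with mm width/height → 1 unit = 1 mm. Flip: y_m = 238.58 − y_svg.

**Shape 1** — `<path>` rectangle, stroke `#0000ff` → cut (S691, F1248). Machine vertices: (87.73,147.01) → (100.70,147.01) → (100.70,105.31) → (87.73,105.31) → (87.73,147.01). Closed: final G1 returns to the first vertex.

**Shape 2** — `<polygon>` closed polygon, stroke `#ff8800` → engrave (S242, F3275). Machine vertices: (88.81,63.55) → (147.23,213.62) → (65.74,15.01) → (88.81,63.55). Closed: final G1 returns to the first vertex.

**Shape 3** — `<polygon>` regular polygon, stroke `#ff8800` → engrave (S242, F3275). Machine vertices: (131.02,166.58) → (128.73,172.73) → (131.44,178.70) → (137.59,180.99) → (143.56,178.28) → (145.85,172.13) → (143.14,166.16) → (136.99,163.87) → (131.02,166.58). Closed: final G1 returns to the first vertex.

; LightBurn 1.7.01
; GRBL device profile, absolute coords
G21
G90
G0 X87.73 Y147.01
M3 S691
G1 X100.70 Y147.01 F1248
G1 X100.70 Y105.31
G1 X87.73 Y105.31
G1 X87.73 Y147.01
M5
G0 X88.81 Y63.55
M3 S242
G1 X147.23 Y213.62 F3275
G1 X65.74 Y15.01
G1 X88.81 Y63.55
M5
G0 X131.02 Y166.58
M3 S242
G1 X128.73 Y172.73 F3275
G1 X131.44 Y178.70
G1 X137.59 Y180.99
G1 X143.56 Y178.28
G1 X145.85 Y172.13
G1 X143.14 Y166.16
G1 X136.99 Y163.87
G1 X131.02 Y166.58
M5
G0 X0.00 Y0.00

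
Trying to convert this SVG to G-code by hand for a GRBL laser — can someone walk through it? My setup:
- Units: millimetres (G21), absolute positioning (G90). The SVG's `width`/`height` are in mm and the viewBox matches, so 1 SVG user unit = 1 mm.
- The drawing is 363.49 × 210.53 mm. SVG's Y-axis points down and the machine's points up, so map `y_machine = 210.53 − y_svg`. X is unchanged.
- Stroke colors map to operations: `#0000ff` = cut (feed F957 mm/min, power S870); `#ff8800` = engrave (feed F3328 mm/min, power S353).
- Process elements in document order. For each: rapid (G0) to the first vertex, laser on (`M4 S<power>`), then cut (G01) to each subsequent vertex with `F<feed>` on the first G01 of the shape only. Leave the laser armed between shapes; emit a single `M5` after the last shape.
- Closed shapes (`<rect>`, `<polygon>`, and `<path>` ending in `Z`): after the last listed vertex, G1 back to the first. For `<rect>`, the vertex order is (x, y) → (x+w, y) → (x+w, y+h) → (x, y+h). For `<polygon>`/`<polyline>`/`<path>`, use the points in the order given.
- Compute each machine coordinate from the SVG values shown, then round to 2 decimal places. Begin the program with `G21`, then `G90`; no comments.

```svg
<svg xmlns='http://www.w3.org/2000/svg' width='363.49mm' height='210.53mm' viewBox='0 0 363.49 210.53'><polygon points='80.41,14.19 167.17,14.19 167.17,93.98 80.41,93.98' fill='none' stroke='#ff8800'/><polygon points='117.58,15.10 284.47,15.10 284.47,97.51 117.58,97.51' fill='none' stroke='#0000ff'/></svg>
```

1 u = 1 mm; y_m = 210.53 − y.

[1] `<polygon>` rectangle, #ff8800→engrave S353 F3328: (80.41,196.34) → (167.17,196.34) → (167.17,116.55) → (80.41,116.55) → (80.41,196.34) (closed)

[2] `<polygon>` rectangle, #0000ff→cut S870 F957: (117.58,195.43) → (284.47,195.43) → (284.47,113.02) → (117.58,113.02) → (117.58,195.43) (closed)

G21
G90
G0 X80.41 Y196.34
M4 S353
G01 X167.17 Y196.34 F3328
G01 X167.17 Y116.55
G01 X80.41 Y116.55
G01 X80.41 Y196.34
G0 X117.58 Y195.43
M4 S870
G01 X284.47 Y195.43 F957
G01 X284.47 Y113.02
G01 X117.58 Y113.02
G01 X117.58 Y195.43
M5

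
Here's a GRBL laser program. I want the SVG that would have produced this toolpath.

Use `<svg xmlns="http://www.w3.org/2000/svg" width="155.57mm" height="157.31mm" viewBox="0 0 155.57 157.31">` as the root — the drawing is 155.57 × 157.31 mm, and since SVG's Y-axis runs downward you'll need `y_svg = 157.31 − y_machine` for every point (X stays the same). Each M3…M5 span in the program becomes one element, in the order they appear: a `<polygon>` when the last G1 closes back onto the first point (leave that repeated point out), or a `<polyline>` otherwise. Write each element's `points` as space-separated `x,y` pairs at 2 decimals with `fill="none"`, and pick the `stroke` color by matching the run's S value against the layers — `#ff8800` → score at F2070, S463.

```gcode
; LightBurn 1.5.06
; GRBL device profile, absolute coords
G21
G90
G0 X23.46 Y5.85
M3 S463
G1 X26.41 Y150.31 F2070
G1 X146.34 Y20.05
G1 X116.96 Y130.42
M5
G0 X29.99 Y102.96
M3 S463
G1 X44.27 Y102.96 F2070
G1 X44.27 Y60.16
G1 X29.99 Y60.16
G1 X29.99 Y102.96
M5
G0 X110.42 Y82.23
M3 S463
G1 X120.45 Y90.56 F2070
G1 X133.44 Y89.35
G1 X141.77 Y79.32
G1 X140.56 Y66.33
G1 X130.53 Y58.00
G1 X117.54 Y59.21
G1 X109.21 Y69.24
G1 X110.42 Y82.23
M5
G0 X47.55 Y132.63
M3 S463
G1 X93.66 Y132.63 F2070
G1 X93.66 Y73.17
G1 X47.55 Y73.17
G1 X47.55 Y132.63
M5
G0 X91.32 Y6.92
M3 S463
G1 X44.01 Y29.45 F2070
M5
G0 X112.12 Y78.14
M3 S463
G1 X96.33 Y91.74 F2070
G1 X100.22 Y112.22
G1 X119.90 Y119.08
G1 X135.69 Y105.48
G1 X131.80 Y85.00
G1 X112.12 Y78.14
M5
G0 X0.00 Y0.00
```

<svg xmlns="http://www.w3.org/2000/svg" width="155.57mm" height="157.31mm" viewBox="0 0 155.57 157.31">
  <polyline points="23.46,151.46 26.41,7.00 146.34,137.26 116.96,26.89" fill="none" stroke="#ff8800"/>
  <polygon points="29.99,54.35 44.27,54.35 44.27,97.15 29.99,97.15" fill="none" stroke="#ff8800"/>
  <polygon points="110.42,75.08 120.45,66.75 133.44,67.96 141.77,77.99 140.56,90.98 130.53,99.31 117.54,98.10 109.21,88.07" fill="none" stroke="#ff8800"/>
  <polygon points="47.55,24.68 93.66,24.68 93.66,84.14 47.55,84.14" fill="none" stroke="#ff8800"/>
  <polyline points="91.32,150.39 44.01,127.86" fill="none" stroke="#ff8800"/>
  <polygon points="112.12,79.17 96.33,65.57 100.22,45.09 119.90,38.23 135.69,51.83 131.80,72.31" fill="none" stroke="#ff8800"/>
</svg>

Machine Y-up, SVG Y-down with viewBox height 157.31, so y_svg = 157.31 − y_machine; X carries over. Every run uses S463, so all elements get stroke `#ff8800` (score).

Run 1: The run is open, so emit a `<polyline>` with points (Y-flipped): 23.46,151.46 26.41,7.00 146.34,137.26 116.96,26.89.

Run 2: The run returns to its start, so emit a `<polygon>` with points (Y-flipped): 29.99,54.35 44.27,54.35 44.27,97.15 29.99,97.15.

Run 3: The run returns to its start, so emit a `<polygon>` with points (Y-flipped): 110.42,75.08 120.45,66.75 133.44,67.96 141.77,77.99 140.56,90.98 130.53,99.31 117.54,98.10 109.21,88.07.

Run 4: The run returns to its start, so emit a `<polygon>` with points (Y-flipped): 47.55,24.68 93.66,24.68 93.66,84.14 47.55,84.14.

Run 5: The run is open, so emit a `<polyline>` with points (Y-flipped): 91.32,150.39 44.01,127.86.

Run 6: The run returns to its start, so emit a `<polygon>` with points (Y-flipped): 112.12,79.17 96.33,65.57 100.22,45.09 119.90,38.23 135.69,51.83 131.80,72.31.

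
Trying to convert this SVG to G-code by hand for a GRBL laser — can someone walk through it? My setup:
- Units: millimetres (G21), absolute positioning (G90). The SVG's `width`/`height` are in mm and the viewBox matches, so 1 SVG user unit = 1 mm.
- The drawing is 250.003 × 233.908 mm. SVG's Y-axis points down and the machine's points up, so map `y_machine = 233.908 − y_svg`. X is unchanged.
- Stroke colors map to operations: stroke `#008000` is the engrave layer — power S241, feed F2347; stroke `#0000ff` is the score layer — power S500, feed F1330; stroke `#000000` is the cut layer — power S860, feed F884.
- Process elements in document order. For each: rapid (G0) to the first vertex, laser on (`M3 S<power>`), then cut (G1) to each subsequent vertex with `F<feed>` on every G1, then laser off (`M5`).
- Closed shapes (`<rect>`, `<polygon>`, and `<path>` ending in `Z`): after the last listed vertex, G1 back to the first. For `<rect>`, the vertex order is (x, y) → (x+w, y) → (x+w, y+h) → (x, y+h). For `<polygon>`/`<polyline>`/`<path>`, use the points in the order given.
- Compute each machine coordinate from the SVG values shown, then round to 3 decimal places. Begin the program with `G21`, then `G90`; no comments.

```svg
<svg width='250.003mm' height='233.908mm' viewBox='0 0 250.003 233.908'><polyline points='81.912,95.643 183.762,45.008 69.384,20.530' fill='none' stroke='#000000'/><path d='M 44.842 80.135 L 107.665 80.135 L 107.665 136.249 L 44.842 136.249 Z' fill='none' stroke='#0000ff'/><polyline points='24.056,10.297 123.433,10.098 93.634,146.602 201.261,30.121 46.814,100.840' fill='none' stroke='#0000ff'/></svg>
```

viewBox `0 0 250.003 233.908` with mm width/height → 1 unit = 1 mm. Flip: y_m = 233.908 − y_svg.

**Shape 1** — `<polyline>` open polyline, stroke `#000000` → cut (S860, F884). Machine vertices: (81.912,138.265) → (183.762,188.900) → (69.384,213.378). Open path.

**Shape 2** — `<path>` rectangle, stroke `#0000ff` → score (S500, F1330). Machine vertices: (44.842,153.773) → (107.665,153.773) → (107.665,97.659) → (44.842,97.659) → (44.842,153.773). Closed: final G1 returns to the first vertex.

**Shape 3** — `<polyline>` open polyline, stroke `#0000ff` → score (S500, F1330). Machine vertices: (24.056,223.611) → (123.433,223.810) → (93.634,87.306) → (201.261,203.787) → (46.814,133.068). Open path.

G21
G90
G0 X81.912 Y138.265
M3 S860
G1 X183.762 Y188.900 F884
G1 X69.384 Y213.378 F884
M5
G0 X44.842 Y153.773
M3 S500
G1 X107.665 Y153.773 F1330
G1 X107.665 Y97.659 F1330
G1 X44.842 Y97.659 F1330
G1 X44.842 Y153.773 F1330
M5
G0 X24.056 Y223.611
M3 S500
G1 X123.433 Y223.810 F1330
G1 X93.634 Y87.306 F1330
G1 X201.261 Y203.787 F1330
G1 X46.814 Y133.068 F1330
M5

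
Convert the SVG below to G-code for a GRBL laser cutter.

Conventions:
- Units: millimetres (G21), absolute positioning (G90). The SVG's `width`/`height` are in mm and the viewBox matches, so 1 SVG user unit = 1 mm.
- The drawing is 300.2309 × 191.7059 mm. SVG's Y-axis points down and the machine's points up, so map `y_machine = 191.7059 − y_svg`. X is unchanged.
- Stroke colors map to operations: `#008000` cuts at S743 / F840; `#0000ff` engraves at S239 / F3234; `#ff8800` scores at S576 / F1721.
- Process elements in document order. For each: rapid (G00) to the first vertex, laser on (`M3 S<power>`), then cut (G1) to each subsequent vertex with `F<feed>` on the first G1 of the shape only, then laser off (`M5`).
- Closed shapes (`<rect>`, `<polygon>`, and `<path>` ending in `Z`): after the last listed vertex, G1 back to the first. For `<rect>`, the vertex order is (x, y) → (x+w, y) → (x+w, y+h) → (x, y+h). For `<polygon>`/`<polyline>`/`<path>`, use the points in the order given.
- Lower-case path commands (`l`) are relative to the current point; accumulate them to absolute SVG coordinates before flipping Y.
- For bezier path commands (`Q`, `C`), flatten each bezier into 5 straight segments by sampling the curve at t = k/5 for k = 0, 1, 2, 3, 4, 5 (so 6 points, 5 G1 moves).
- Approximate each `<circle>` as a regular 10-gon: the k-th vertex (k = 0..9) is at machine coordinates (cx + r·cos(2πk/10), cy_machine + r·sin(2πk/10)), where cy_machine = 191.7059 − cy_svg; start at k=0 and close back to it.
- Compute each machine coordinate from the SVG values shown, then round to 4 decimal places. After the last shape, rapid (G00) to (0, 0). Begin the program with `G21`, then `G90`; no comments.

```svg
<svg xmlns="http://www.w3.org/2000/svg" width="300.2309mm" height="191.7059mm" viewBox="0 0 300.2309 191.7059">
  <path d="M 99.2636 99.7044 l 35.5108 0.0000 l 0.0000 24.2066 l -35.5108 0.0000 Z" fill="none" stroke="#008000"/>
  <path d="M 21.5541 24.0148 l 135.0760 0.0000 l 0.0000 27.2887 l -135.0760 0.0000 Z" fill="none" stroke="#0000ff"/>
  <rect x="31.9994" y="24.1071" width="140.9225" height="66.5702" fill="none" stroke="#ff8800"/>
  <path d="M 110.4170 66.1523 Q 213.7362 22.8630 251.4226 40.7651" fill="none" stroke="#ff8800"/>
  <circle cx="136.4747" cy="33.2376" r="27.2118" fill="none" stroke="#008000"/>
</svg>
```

Since the viewBox matches the mm dimensions, user units are millimetres directly. The only transform is the Y-flip y_m = 191.7059 − y_svg.

Shape 1 is a rectangle drawn with `<path>`. Its stroke #008000 means cut at S743, F840. After flipping Y the toolpath is (99.2636,92.0015) → (134.7744,92.0015) → (134.7744,67.7949) → (99.2636,67.7949) → (99.2636,92.0015), returning to the start.

Shape 2 is a rectangle drawn with `<path>`. Its stroke #0000ff means engrave at S239, F3234. After flipping Y the toolpath is (21.5541,167.6911) → (156.6301,167.6911) → (156.6301,140.4024) → (21.5541,140.4024) → (21.5541,167.6911), returning to the start.

Shape 3 is a rectangle drawn with `<rect>`. Its stroke #ff8800 means score at S576, F1721. After flipping Y the toolpath is (31.9994,167.5988) → (172.9219,167.5988) → (172.9219,101.0286) → (31.9994,101.0286) → (31.9994,167.5988), returning to the start.

Shape 4 is a quadratic bezier drawn with `<path>`. Its stroke #ff8800 means score at S576, F1721. After flipping Y the toolpath is (110.4170,125.5536) → (149.1194,140.4217) → (182.5711,150.3944) → (210.7722,155.4719) → (233.7227,155.6540) → (251.4226,150.9408).

Shape 5 is a circle drawn with `<circle>`. Its stroke #008000 means cut at S743, F840. After flipping Y the toolpath is (163.6865,158.4683) → (158.4895,174.4630) → (144.8836,184.3483) → (128.0658,184.3483) → (114.4599,174.4630) → (109.2629,158.4683) → (114.4599,142.4736) → (128.0658,132.5883) → (144.8836,132.5883) → (158.4895,142.4736) → (163.6865,158.4683), returning to the start.

G21
G90
G00 X99.2636 Y92.0015
M3 S743
G1 X134.7744 Y92.0015 F840
G1 X134.7744 Y67.7949
G1 X99.2636 Y67.7949
G1 X99.2636 Y92.0015
M5
G00 X21.5541 Y167.6911
M3 S239
G1 X156.6301 Y167.6911 F3234
G1 X156.6301 Y140.4024
G1 X21.5541 Y140.4024
G1 X21.5541 Y167.6911
M5
G00 X31.9994 Y167.5988
M3 S576
G1 X172.9219 Y167.5988 F1721
G1 X172.9219 Y101.0286
G1 X31.9994 Y101.0286
G1 X31.9994 Y167.5988
M5
G00 X110.4170 Y125.5536
M3 S576
G1 X149.1194 Y140.4217 F1721
G1 X182.5711 Y150.3944
G1 X210.7722 Y155.4719
G1 X233.7227 Y155.6540
G1 X251.4226 Y150.9408
M5
G00 X163.6865 Y158.4683
M3 S743
G1 X158.4895 Y174.4630 F840
G1 X144.8836 Y184.3483
G1 X128.0658 Y184.3483
G1 X114.4599 Y174.4630
G1 X109.2629 Y158.4683
G1 X114.4599 Y142.4736
G1 X128.0658 Y132.5883
G1 X144.8836 Y132.5883
G1 X158.4895 Y142.4736
G1 X163.6865 Y158.4683
M5
G00 X0.0000 Y0.0000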